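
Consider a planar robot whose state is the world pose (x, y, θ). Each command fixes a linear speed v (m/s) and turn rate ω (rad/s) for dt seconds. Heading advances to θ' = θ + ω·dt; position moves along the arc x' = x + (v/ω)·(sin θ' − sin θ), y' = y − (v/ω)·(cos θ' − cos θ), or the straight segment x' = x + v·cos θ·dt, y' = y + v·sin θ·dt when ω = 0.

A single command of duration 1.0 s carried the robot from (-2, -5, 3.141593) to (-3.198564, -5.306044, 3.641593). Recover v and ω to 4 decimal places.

Δθ = 3.641593 − 3.141593 = 0.500000
ω = Δθ/dt = 0.500000/1.0 = 0.5000
R = Δx/(sin θ' − sin θ) = 2.5000
v = R·ω = 2.5000·0.5000 = 1.2500

v = 1.2500, ω = 0.5000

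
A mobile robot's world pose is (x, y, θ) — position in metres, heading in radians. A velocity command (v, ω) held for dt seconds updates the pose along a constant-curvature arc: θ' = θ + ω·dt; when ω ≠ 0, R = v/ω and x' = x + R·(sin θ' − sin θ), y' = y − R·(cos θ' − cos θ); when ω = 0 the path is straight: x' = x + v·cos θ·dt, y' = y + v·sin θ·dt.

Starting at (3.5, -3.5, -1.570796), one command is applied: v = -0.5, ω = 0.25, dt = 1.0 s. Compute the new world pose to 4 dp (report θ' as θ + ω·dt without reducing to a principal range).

(3.4378, -3.0052, -1.3208)

θ' = -1.5708 + 0.25·1.0 = -1.3208
R = v/ω = -0.5/0.25 = -2.0000
x' = 3.5 + -2.0000·(sin -1.3208 − sin -1.5708) = 3.4378
y' = -3.5 − -2.0000·(cos -1.3208 − cos -1.5708) = -3.0052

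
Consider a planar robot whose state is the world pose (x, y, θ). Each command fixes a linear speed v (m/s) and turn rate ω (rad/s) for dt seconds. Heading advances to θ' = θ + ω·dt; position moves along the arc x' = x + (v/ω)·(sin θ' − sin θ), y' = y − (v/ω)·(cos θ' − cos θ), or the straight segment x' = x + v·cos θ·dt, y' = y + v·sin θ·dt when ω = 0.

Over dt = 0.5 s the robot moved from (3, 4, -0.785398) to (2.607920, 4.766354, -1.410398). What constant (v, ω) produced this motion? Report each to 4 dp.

v = -1.7500, ω = -1.2500

Δθ = -1.410398 − -0.785398 = -0.625000
ω = Δθ/dt = -0.625000/0.5 = -1.2500
R = −Δy/(cos θ' − cos θ) = 1.4000
v = R·ω = 1.4000·-1.2500 = -1.7500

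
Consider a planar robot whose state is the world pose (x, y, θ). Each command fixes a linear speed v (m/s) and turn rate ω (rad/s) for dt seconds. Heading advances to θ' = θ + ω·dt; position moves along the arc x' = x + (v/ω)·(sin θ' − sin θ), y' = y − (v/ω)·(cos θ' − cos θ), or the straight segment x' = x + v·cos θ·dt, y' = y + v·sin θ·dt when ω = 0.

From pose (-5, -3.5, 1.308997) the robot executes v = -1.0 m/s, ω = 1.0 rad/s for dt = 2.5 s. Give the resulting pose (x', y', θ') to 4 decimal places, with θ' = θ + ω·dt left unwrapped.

θ' = 1.3090 + 1.0·2.5 = 3.8090
R = v/ω = -1.0/1.0 = -1.0000
x' = -5 + -1.0000·(sin 3.8090 − sin 1.3090) = -3.4151
y' = -3.5 − -1.0000·(cos 3.8090 − cos 1.3090) = -4.5442

(-3.4151, -4.5442, 3.8090)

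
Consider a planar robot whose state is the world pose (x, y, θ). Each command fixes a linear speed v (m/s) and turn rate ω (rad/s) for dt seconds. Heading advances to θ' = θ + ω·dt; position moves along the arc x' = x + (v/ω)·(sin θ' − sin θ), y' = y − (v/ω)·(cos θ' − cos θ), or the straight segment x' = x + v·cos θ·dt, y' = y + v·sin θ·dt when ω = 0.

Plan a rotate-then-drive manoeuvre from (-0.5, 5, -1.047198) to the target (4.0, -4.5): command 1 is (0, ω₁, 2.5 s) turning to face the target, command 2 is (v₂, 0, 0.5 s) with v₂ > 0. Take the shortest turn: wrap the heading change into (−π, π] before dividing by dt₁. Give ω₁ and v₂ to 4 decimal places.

heading to target = atan2(-4.5−5, 4−-0.5) = -1.1284
Δθ = wrap(-1.1284 − -1.0472) = -0.0812; ω₁ = Δθ/dt₁ = -0.0325
distance = √((4−-0.5)² + (-4.5−5)²) = 10.5119; v₂ = distance/dt₂ = 21.0238

ω₁ = -0.0325, v₂ = 21.0238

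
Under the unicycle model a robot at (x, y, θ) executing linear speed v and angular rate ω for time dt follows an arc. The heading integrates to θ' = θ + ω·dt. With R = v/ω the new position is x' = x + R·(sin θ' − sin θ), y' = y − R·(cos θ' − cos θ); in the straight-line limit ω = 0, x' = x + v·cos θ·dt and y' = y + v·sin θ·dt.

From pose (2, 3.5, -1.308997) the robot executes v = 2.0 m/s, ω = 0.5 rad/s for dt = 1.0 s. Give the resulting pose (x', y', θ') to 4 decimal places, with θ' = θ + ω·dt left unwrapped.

(2.9693, 1.7744, -0.8090)

θ' = -1.3090 + 0.5·1.0 = -0.8090
R = v/ω = 2.0/0.5 = 4.0000
x' = 2 + 4.0000·(sin -0.8090 − sin -1.3090) = 2.9693
y' = 3.5 − 4.0000·(cos -0.8090 − cos -1.3090) = 1.7744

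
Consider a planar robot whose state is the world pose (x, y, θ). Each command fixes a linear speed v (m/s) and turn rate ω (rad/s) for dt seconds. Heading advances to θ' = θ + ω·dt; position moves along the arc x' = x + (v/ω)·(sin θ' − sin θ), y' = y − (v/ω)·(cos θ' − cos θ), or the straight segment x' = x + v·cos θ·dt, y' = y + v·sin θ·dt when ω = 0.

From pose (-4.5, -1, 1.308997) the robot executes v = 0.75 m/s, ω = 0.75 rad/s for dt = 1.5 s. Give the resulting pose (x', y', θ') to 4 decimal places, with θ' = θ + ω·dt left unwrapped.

θ' = 1.3090 + 0.75·1.5 = 2.4340
R = v/ω = 0.75/0.75 = 1.0000
x' = -4.5 + 1.0000·(sin 2.4340 − sin 1.3090) = -4.8159
y' = -1 − 1.0000·(cos 2.4340 − cos 1.3090) = 0.0187

(-4.8159, 0.0187, 2.4340)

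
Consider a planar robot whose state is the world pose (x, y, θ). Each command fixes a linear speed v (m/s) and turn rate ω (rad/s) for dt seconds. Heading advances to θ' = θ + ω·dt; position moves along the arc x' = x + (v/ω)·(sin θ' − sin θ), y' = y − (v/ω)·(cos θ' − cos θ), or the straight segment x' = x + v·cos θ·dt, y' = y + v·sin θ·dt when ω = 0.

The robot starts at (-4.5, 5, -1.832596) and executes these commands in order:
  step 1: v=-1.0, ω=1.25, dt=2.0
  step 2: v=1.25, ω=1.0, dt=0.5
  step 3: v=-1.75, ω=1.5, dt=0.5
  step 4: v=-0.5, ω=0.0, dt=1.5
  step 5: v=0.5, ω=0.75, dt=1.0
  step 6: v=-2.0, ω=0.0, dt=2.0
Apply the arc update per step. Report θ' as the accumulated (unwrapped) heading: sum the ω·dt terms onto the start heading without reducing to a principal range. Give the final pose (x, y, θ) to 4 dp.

(-1.9254, 3.3070, 2.6674)

step 1: θ'=0.6674 (R=-0.8000) → pose (-5.7679, 5.8354, 0.6674)
step 2: θ'=1.1674 (R=1.2500) → pose (-5.3919, 6.3265, 1.1674)
step 3: θ'=1.9174 (R=-1.1667) → pose (-5.4162, 5.4722, 1.9174)
step 4: θ'=1.9174 (straight) → pose (-5.1614, 4.7668, 1.9174)
step 5: θ'=2.6674 (R=0.6667) → pose (-5.4840, 5.1335, 2.6674)
step 6: θ'=2.6674 (straight) → pose (-1.9254, 3.3070, 2.6674)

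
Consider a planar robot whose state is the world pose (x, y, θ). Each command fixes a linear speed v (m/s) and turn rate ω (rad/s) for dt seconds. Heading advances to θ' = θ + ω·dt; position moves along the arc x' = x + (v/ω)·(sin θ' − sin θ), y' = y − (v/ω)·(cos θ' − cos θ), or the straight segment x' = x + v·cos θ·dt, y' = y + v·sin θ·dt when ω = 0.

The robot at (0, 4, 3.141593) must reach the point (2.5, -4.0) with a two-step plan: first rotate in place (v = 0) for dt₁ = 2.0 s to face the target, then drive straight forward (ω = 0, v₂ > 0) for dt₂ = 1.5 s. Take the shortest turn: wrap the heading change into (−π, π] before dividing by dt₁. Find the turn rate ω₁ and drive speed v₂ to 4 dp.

ω₁ = 0.9368, v₂ = 5.5877

heading to target = atan2(-4−4, 2.5−0) = -1.2679
Δθ = wrap(-1.2679 − 3.1416) = 1.8737; ω₁ = Δθ/dt₁ = 0.9368
distance = √((2.5−0)² + (-4−4)²) = 8.3815; v₂ = distance/dt₂ = 5.5877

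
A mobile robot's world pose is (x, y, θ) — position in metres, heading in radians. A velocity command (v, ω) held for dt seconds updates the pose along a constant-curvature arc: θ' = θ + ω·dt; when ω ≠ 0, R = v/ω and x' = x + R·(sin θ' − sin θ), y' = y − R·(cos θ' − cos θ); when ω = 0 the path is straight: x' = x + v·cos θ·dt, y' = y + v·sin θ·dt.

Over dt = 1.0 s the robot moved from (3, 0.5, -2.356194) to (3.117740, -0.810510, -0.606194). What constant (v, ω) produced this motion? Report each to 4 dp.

v = 1.5000, ω = 1.7500

Δθ = -0.606194 − -2.356194 = 1.750000
ω = Δθ/dt = 1.750000/1.0 = 1.7500
R = −Δy/(cos θ' − cos θ) = 0.8571
v = R·ω = 0.8571·1.7500 = 1.5000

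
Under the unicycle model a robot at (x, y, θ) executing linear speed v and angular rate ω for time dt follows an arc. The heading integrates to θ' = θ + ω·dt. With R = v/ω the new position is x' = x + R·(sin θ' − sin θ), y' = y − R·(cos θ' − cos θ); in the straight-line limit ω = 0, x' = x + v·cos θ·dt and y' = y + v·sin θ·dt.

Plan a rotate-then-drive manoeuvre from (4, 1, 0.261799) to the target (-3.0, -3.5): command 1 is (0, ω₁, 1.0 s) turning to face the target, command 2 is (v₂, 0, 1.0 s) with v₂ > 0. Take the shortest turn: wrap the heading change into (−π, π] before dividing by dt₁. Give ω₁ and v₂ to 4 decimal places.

ω₁ = -2.8321, v₂ = 8.3217

heading to target = atan2(-3.5−1, -3−4) = -2.5703
Δθ = wrap(-2.5703 − 0.2618) = -2.8321; ω₁ = Δθ/dt₁ = -2.8321
distance = √((-3−4)² + (-3.5−1)²) = 8.3217; v₂ = distance/dt₂ = 8.3217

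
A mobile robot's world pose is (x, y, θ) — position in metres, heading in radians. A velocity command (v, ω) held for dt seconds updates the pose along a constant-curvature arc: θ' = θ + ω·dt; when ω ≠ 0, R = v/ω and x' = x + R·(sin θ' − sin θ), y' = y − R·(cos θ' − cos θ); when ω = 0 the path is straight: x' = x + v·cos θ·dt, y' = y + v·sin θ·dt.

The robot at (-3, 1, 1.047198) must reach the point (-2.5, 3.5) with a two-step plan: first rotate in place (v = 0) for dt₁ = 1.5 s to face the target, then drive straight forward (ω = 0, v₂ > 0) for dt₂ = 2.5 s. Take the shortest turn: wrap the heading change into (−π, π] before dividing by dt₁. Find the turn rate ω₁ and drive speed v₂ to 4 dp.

heading to target = atan2(3.5−1, -2.5−-3) = 1.3734
Δθ = wrap(1.3734 − 1.0472) = 0.3262; ω₁ = Δθ/dt₁ = 0.2175
distance = √((-2.5−-3)² + (3.5−1)²) = 2.5495; v₂ = distance/dt₂ = 1.0198

ω₁ = 0.2175, v₂ = 1.0198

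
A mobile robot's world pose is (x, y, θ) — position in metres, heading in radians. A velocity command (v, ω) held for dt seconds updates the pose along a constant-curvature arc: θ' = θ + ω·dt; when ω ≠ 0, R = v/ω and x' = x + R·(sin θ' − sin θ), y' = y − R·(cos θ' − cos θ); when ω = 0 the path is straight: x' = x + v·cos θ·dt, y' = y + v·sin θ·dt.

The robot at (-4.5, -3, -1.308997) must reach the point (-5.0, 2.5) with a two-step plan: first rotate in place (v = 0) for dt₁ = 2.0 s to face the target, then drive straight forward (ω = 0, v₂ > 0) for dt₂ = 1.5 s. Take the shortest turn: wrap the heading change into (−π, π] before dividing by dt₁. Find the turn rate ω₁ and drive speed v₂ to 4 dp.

ω₁ = 1.4852, v₂ = 3.6818

heading to target = atan2(2.5−-3, -5−-4.5) = 1.6615
Δθ = wrap(1.6615 − -1.3090) = 2.9705; ω₁ = Δθ/dt₁ = 1.4852
distance = √((-5−-4.5)² + (2.5−-3)²) = 5.5227; v₂ = distance/dt₂ = 3.6818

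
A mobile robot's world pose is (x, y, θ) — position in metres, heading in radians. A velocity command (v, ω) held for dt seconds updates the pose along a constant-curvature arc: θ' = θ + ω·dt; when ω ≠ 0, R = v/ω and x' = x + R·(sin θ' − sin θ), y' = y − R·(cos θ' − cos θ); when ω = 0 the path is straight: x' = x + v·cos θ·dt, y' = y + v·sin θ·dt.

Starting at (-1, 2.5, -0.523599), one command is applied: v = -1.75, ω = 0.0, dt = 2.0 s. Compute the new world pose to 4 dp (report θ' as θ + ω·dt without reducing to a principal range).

θ' = -0.5236 + 0.0·2.0 = -0.5236
ω = 0 → straight: x' = -1 + -1.75·cos(-0.5236)·2.0 = -4.0311
y' = 2.5 + -1.75·sin(-0.5236)·2.0 = 4.2500

(-4.0311, 4.2500, -0.5236)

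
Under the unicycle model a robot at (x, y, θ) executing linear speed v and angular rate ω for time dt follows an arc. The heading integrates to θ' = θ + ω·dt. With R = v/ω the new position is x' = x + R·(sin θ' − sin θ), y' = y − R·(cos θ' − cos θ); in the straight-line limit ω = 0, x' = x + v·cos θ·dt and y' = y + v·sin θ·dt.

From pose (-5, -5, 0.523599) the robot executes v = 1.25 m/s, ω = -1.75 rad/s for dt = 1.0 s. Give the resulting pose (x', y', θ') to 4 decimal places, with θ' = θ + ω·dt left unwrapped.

(-3.9705, -5.3774, -1.2264)

θ' = 0.5236 + -1.75·1.0 = -1.2264
R = v/ω = 1.25/-1.75 = -0.7143
x' = -5 + -0.7143·(sin -1.2264 − sin 0.5236) = -3.9705
y' = -5 − -0.7143·(cos -1.2264 − cos 0.5236) = -5.3774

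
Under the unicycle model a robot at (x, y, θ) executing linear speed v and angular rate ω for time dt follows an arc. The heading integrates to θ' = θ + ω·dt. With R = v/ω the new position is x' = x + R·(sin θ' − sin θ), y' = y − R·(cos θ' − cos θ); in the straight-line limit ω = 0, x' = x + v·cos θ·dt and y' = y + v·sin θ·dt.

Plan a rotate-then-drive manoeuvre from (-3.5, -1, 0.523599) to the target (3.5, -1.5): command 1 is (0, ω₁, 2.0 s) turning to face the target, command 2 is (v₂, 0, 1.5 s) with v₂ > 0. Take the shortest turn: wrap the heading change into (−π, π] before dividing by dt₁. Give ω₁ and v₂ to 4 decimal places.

heading to target = atan2(-1.5−-1, 3.5−-3.5) = -0.0713
Δθ = wrap(-0.0713 − 0.5236) = -0.5949; ω₁ = Δθ/dt₁ = -0.2975
distance = √((3.5−-3.5)² + (-1.5−-1)²) = 7.0178; v₂ = distance/dt₂ = 4.6786

ω₁ = -0.2975, v₂ = 4.6786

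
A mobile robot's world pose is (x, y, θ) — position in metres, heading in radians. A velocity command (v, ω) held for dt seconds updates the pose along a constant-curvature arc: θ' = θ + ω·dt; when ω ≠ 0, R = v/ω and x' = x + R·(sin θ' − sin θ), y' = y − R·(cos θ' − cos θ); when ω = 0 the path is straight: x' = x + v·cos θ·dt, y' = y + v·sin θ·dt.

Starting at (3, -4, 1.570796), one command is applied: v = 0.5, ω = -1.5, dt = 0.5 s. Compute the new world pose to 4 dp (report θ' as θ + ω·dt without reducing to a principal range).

(3.0894, -3.7728, 0.8208)

θ' = 1.5708 + -1.5·0.5 = 0.8208
R = v/ω = 0.5/-1.5 = -0.3333
x' = 3 + -0.3333·(sin 0.8208 − sin 1.5708) = 3.0894
y' = -4 − -0.3333·(cos 0.8208 − cos 1.5708) = -3.7728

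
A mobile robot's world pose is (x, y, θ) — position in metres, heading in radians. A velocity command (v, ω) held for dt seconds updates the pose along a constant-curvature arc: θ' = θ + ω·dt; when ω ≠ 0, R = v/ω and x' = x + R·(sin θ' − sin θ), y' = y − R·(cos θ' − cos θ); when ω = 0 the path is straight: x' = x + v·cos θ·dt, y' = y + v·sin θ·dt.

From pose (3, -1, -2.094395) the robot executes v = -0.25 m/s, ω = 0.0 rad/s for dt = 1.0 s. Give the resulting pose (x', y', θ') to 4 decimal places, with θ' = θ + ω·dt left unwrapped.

θ' = -2.0944 + 0.0·1.0 = -2.0944
ω = 0 → straight: x' = 3 + -0.25·cos(-2.0944)·1.0 = 3.1250
y' = -1 + -0.25·sin(-2.0944)·1.0 = -0.7835

(3.1250, -0.7835, -2.0944)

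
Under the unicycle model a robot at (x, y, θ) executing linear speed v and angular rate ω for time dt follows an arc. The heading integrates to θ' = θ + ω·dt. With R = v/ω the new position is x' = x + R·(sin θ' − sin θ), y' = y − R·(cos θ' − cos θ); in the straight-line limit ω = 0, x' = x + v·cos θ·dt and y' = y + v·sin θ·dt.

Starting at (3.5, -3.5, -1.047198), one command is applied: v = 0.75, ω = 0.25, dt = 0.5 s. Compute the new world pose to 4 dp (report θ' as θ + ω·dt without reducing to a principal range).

(3.7073, -3.8122, -0.9222)

θ' = -1.0472 + 0.25·0.5 = -0.9222
R = v/ω = 0.75/0.25 = 3.0000
x' = 3.5 + 3.0000·(sin -0.9222 − sin -1.0472) = 3.7073
y' = -3.5 − 3.0000·(cos -0.9222 − cos -1.0472) = -3.8122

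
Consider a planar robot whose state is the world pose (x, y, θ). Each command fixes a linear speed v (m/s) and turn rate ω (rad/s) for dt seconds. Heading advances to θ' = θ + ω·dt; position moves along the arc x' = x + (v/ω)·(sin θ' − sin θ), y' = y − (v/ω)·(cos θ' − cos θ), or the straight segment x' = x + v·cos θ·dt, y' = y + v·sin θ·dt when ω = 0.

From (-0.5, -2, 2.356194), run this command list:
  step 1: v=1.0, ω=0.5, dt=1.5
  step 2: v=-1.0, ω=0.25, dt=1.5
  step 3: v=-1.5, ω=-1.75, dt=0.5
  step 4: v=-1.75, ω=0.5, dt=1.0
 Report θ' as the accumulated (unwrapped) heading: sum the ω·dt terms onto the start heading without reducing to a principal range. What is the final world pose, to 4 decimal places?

(2.0152, -1.7481, 3.1062)

step 1: θ'=3.1062 (R=2.0000) → pose (-1.8434, -1.4155, 3.1062)
step 2: θ'=3.4812 (R=-4.0000) → pose (-0.3694, -1.1895, 3.4812)
step 3: θ'=2.6062 (R=0.8571) → pose (0.3534, -1.2605, 2.6062)
step 4: θ'=3.1062 (R=-3.5000) → pose (2.0152, -1.7481, 3.1062)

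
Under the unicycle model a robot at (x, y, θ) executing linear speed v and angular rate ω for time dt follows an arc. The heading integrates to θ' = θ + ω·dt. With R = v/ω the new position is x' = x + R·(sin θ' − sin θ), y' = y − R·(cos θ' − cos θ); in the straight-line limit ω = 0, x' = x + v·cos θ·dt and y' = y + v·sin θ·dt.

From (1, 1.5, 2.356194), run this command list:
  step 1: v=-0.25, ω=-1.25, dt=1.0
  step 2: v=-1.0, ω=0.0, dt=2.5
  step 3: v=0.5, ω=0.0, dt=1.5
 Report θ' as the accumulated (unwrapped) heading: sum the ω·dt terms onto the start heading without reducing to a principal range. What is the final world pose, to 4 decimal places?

(0.2533, -0.2955, 1.1062)

step 1: θ'=1.1062 (R=0.2000) → pose (1.0374, 1.2690, 1.1062)
step 2: θ'=1.1062 (straight) → pose (-0.0828, -0.9660, 1.1062)
step 3: θ'=1.1062 (straight) → pose (0.2533, -0.2955, 1.1062)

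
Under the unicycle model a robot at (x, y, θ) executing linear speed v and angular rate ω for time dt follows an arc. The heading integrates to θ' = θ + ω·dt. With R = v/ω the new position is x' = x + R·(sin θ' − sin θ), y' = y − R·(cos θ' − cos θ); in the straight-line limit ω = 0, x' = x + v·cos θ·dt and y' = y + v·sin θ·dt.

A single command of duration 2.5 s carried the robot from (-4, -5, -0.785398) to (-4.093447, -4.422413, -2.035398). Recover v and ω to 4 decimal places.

v = -0.2500, ω = -0.5000

Δθ = -2.035398 − -0.785398 = -1.250000
ω = Δθ/dt = -1.250000/2.5 = -0.5000
R = −Δy/(cos θ' − cos θ) = 0.5000
v = R·ω = 0.5000·-0.5000 = -0.2500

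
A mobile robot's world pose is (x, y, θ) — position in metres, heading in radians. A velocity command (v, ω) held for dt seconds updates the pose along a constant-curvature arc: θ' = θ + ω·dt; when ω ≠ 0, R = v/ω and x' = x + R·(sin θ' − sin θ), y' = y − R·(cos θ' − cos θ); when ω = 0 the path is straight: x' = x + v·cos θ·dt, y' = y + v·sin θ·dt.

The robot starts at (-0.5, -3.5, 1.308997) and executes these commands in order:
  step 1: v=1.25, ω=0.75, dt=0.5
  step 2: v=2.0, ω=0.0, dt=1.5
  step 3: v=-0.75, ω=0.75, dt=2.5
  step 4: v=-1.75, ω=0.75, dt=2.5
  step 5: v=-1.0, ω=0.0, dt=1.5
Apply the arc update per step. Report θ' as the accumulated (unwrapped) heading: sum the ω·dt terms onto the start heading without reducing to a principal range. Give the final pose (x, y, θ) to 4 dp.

(0.4212, 4.0997, 5.4340)

step 1: θ'=1.6840 (R=1.6667) → pose (-0.4539, -2.8804, 1.6840)
step 2: θ'=1.6840 (straight) → pose (-0.7928, 0.1004, 1.6840)
step 3: θ'=3.5590 (R=-1.0000) → pose (0.6062, -0.7008, 3.5590)
step 4: θ'=5.4340 (R=-2.3333) → pose (1.4121, 2.9736, 5.4340)
step 5: θ'=5.4340 (straight) → pose (0.4212, 4.0997, 5.4340)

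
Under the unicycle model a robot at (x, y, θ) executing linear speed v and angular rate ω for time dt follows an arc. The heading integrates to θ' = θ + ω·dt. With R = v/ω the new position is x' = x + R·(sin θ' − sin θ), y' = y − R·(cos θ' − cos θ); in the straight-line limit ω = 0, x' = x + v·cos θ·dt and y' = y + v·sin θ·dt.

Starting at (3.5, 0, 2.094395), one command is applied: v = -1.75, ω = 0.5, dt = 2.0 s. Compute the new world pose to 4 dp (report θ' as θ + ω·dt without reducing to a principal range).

(6.3660, -1.7461, 3.0944)

θ' = 2.0944 + 0.5·2.0 = 3.0944
R = v/ω = -1.75/0.5 = -3.5000
x' = 3.5 + -3.5000·(sin 3.0944 − sin 2.0944) = 6.3660
y' = 0 − -3.5000·(cos 3.0944 − cos 2.0944) = -1.7461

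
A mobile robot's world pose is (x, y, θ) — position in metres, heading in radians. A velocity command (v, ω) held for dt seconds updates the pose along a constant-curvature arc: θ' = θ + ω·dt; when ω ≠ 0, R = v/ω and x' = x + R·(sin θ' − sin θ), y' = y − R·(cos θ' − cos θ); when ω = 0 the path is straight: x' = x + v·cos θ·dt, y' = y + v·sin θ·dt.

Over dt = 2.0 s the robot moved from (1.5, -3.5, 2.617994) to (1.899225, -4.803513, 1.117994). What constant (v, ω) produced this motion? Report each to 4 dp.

Δθ = 1.117994 − 2.617994 = -1.500000
ω = Δθ/dt = -1.500000/2.0 = -0.7500
R = −Δy/(cos θ' − cos θ) = 1.0000
v = R·ω = 1.0000·-0.7500 = -0.7500

v = -0.7500, ω = -0.7500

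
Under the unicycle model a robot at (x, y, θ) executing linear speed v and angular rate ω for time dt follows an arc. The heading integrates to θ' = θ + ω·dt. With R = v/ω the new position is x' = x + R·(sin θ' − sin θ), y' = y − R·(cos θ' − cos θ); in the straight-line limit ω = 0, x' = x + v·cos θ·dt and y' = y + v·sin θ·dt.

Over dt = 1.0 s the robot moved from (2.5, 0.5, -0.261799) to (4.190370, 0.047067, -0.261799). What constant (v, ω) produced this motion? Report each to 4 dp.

v = 1.7500, ω = 0.0000

Δθ = -0.261799 − -0.261799 = 0.000000
ω = Δθ/dt = 0.000000/1.0 = 0.0000
ω = 0 → v = (Δx·cos θ + Δy·sin θ)/dt = 1.7500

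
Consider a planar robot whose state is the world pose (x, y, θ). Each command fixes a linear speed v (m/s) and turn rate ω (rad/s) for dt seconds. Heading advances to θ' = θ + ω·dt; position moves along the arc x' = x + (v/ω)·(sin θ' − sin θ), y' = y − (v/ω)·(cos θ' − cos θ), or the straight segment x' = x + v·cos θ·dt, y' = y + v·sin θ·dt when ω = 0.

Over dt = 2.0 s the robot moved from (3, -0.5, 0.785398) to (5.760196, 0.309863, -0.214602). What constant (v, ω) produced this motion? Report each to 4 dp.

Δθ = -0.214602 − 0.785398 = -1.000000
ω = Δθ/dt = -1.000000/2.0 = -0.5000
R = Δx/(sin θ' − sin θ) = -3.0000
v = R·ω = -3.0000·-0.5000 = 1.5000

v = 1.5000, ω = -0.5000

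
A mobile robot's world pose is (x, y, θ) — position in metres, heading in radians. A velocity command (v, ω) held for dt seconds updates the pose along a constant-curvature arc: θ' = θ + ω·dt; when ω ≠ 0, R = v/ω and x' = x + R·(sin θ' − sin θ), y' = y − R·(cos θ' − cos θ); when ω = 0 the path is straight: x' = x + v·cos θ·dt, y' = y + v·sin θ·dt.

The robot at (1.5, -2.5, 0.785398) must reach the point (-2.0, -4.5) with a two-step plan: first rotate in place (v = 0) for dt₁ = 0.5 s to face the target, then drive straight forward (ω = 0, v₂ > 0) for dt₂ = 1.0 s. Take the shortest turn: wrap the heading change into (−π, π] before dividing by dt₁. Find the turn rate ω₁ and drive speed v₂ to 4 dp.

heading to target = atan2(-4.5−-2.5, -2−1.5) = -2.6224
Δθ = wrap(-2.6224 − 0.7854) = 2.8753; ω₁ = Δθ/dt₁ = 5.7507
distance = √((-2−1.5)² + (-4.5−-2.5)²) = 4.0311; v₂ = distance/dt₂ = 4.0311

ω₁ = 5.7507, v₂ = 4.0311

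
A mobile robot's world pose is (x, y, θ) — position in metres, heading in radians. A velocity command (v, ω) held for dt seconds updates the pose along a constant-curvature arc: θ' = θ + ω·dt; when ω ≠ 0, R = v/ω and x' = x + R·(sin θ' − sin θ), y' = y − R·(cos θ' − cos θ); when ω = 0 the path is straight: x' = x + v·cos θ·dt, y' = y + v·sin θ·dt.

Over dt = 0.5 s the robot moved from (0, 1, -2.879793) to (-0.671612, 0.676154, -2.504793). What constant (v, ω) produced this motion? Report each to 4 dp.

v = 1.5000, ω = 0.7500

Δθ = -2.504793 − -2.879793 = 0.375000
ω = Δθ/dt = 0.375000/0.5 = 0.7500
R = Δx/(sin θ' − sin θ) = 2.0000
v = R·ω = 2.0000·0.7500 = 1.5000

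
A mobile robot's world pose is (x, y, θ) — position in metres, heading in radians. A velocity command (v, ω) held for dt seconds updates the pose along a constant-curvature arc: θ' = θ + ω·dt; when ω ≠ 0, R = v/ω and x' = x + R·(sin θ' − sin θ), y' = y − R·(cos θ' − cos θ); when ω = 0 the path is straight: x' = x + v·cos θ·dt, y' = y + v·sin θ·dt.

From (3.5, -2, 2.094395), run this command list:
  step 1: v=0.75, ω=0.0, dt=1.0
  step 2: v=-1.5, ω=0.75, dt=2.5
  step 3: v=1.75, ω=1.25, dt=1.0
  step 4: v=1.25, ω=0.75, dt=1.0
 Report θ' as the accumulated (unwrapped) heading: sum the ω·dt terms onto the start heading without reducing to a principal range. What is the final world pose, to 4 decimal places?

step 1: θ'=2.0944 (straight) → pose (3.1250, -1.3505, 2.0944)
step 2: θ'=3.9694 (R=-2.0000) → pose (6.3299, -1.7035, 3.9694)
step 3: θ'=5.2194 (R=1.4000) → pose (6.1371, -3.3304, 5.2194)
step 4: θ'=5.9694 (R=1.6667) → pose (7.0796, -4.1064, 5.9694)

(7.0796, -4.1064, 5.9694)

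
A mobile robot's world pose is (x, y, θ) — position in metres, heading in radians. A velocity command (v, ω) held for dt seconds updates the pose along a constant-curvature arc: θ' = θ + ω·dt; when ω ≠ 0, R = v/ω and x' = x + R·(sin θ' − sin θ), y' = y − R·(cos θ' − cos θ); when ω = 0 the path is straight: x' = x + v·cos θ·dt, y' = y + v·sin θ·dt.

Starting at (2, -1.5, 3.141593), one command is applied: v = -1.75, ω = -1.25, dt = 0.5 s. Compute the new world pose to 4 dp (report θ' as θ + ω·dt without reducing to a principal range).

θ' = 3.1416 + -1.25·0.5 = 2.5166
R = v/ω = -1.75/-1.25 = 1.4000
x' = 2 + 1.4000·(sin 2.5166 − sin 3.1416) = 2.8191
y' = -1.5 − 1.4000·(cos 2.5166 − cos 3.1416) = -1.7647

(2.8191, -1.7647, 2.5166)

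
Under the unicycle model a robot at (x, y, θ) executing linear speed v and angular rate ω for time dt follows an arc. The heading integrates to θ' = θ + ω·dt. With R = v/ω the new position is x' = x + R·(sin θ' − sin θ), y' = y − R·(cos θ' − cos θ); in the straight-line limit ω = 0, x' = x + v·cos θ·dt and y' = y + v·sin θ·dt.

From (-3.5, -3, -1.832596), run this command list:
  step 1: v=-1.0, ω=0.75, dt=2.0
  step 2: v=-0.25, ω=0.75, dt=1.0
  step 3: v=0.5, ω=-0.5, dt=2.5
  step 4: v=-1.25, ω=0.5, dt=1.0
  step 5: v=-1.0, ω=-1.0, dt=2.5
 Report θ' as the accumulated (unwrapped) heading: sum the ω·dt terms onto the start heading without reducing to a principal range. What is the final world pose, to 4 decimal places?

step 1: θ'=-0.3326 (R=-1.3333) → pose (-4.3526, -1.3946, -0.3326)
step 2: θ'=0.4174 (R=-0.3333) → pose (-4.5965, -1.4050, 0.4174)
step 3: θ'=-0.8326 (R=-1.0000) → pose (-3.4515, -1.6462, -0.8326)
step 4: θ'=-0.3326 (R=-2.5000) → pose (-4.4844, -0.9656, -0.3326)
step 5: θ'=-2.8326 (R=1.0000) → pose (-4.4620, 0.9323, -2.8326)

(-4.4620, 0.9323, -2.8326)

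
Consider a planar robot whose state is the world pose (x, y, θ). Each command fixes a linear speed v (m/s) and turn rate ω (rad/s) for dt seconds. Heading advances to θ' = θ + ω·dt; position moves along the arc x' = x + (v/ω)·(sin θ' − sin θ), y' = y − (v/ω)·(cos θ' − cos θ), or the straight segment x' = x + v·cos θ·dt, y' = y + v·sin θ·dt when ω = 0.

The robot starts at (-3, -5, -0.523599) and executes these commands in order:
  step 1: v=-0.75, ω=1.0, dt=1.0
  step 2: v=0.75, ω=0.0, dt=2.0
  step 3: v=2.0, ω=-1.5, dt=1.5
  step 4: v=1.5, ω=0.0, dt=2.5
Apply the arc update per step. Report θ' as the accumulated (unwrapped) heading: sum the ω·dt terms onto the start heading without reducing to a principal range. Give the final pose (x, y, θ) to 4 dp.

step 1: θ'=0.4764 (R=-0.7500) → pose (-3.7189, -4.9830, 0.4764)
step 2: θ'=0.4764 (straight) → pose (-2.3860, -4.2952, 0.4764)
step 3: θ'=-1.7736 (R=-1.3333) → pose (-0.4685, -5.7486, -1.7736)
step 4: θ'=-1.7736 (straight) → pose (-1.2238, -9.4217, -1.7736)

(-1.2238, -9.4217, -1.7736)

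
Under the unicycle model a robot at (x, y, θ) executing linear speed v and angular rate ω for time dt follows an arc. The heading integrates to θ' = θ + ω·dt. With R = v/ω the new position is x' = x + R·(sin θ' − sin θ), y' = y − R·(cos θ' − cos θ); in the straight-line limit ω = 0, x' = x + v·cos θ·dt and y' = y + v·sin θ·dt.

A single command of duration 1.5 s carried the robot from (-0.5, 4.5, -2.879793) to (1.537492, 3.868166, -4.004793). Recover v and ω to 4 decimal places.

v = -1.5000, ω = -0.7500

Δθ = -4.004793 − -2.879793 = -1.125000
ω = Δθ/dt = -1.125000/1.5 = -0.7500
R = Δx/(sin θ' − sin θ) = 2.0000
v = R·ω = 2.0000·-0.7500 = -1.5000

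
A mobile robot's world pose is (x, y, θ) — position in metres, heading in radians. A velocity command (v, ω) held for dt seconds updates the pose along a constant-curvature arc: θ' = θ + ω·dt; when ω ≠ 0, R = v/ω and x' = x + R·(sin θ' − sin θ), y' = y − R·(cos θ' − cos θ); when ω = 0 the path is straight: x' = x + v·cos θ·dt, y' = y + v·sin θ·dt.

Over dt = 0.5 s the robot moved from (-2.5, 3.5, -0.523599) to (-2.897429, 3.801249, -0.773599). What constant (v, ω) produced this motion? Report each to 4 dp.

Δθ = -0.773599 − -0.523599 = -0.250000
ω = Δθ/dt = -0.250000/0.5 = -0.5000
R = Δx/(sin θ' − sin θ) = 2.0000
v = R·ω = 2.0000·-0.5000 = -1.0000

v = -1.0000, ω = -0.5000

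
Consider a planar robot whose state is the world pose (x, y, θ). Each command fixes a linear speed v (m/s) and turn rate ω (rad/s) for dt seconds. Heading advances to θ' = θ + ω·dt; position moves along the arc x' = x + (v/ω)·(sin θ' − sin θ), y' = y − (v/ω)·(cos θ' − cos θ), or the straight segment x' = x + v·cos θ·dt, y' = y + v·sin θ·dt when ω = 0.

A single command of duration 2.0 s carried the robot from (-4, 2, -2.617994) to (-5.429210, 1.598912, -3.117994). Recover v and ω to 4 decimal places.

Δθ = -3.117994 − -2.617994 = -0.500000
ω = Δθ/dt = -0.500000/2.0 = -0.2500
R = Δx/(sin θ' − sin θ) = -3.0000
v = R·ω = -3.0000·-0.2500 = 0.7500

v = 0.7500, ω = -0.2500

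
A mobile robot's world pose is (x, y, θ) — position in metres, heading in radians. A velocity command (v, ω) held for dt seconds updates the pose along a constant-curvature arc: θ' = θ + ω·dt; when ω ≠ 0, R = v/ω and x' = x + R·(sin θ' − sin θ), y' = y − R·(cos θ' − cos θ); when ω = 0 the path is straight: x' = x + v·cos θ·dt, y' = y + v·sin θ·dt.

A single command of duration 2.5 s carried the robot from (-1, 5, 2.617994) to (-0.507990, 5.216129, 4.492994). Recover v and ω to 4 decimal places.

Δθ = 4.492994 − 2.617994 = 1.875000
ω = Δθ/dt = 1.875000/2.5 = 0.7500
R = Δx/(sin θ' − sin θ) = -0.3333
v = R·ω = -0.3333·0.7500 = -0.2500

v = -0.2500, ω = 0.7500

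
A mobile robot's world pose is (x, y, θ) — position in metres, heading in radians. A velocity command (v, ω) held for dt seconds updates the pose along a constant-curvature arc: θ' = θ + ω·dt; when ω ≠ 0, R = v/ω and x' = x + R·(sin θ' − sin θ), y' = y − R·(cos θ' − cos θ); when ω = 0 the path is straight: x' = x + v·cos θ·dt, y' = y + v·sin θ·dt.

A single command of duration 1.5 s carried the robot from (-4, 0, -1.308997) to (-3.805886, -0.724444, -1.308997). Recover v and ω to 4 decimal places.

v = 0.5000, ω = 0.0000

Δθ = -1.308997 − -1.308997 = 0.000000
ω = Δθ/dt = 0.000000/1.5 = 0.0000
ω = 0 → v = (Δx·cos θ + Δy·sin θ)/dt = 0.5000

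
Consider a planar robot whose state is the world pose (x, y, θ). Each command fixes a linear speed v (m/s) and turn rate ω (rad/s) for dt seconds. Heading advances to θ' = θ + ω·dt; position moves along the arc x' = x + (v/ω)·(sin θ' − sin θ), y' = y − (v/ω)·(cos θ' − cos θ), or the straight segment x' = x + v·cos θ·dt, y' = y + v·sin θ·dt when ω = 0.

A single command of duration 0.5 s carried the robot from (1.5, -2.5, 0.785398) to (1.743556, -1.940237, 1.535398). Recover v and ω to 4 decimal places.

Δθ = 1.535398 − 0.785398 = 0.750000
ω = Δθ/dt = 0.750000/0.5 = 1.5000
R = −Δy/(cos θ' − cos θ) = 0.8333
v = R·ω = 0.8333·1.5000 = 1.2500

v = 1.2500, ω = 1.5000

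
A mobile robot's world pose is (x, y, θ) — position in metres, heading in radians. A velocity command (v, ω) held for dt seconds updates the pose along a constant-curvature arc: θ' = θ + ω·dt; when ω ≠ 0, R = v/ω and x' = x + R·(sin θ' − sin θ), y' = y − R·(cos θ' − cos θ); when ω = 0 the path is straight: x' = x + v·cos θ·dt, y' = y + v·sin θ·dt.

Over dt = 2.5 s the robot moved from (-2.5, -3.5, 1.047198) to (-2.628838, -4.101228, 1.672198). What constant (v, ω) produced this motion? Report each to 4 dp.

v = -0.2500, ω = 0.2500

Δθ = 1.672198 − 1.047198 = 0.625000
ω = Δθ/dt = 0.625000/2.5 = 0.2500
R = −Δy/(cos θ' − cos θ) = -1.0000
v = R·ω = -1.0000·0.2500 = -0.2500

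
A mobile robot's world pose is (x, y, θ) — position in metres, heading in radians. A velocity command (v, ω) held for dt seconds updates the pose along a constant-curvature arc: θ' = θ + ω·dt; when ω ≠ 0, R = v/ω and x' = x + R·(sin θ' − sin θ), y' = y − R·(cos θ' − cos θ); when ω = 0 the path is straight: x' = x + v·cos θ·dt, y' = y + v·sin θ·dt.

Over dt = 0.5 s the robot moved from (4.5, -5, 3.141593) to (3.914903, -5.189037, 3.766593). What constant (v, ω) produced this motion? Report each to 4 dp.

v = 1.2500, ω = 1.2500

Δθ = 3.766593 − 3.141593 = 0.625000
ω = Δθ/dt = 0.625000/0.5 = 1.2500
R = Δx/(sin θ' − sin θ) = 1.0000
v = R·ω = 1.0000·1.2500 = 1.2500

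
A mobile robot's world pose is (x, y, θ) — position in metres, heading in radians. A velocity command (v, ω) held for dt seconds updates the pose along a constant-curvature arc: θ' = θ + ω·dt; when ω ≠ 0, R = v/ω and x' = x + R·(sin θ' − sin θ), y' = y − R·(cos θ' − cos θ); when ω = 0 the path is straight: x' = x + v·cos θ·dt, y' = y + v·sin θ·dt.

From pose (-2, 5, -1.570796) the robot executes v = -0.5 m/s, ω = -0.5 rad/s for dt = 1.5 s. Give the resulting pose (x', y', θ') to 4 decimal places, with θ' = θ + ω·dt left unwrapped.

(-1.7317, 5.6816, -2.3208)

θ' = -1.5708 + -0.5·1.5 = -2.3208
R = v/ω = -0.5/-0.5 = 1.0000
x' = -2 + 1.0000·(sin -2.3208 − sin -1.5708) = -1.7317
y' = 5 − 1.0000·(cos -2.3208 − cos -1.5708) = 5.6816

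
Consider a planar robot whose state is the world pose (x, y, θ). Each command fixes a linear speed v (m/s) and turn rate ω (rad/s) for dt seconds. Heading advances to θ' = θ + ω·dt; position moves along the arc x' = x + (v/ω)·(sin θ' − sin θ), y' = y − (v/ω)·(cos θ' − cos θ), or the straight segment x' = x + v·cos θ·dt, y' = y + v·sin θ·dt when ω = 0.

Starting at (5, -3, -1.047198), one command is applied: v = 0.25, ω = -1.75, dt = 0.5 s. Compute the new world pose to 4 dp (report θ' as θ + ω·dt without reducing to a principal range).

(5.0104, -3.1206, -1.9222)

θ' = -1.0472 + -1.75·0.5 = -1.9222
R = v/ω = 0.25/-1.75 = -0.1429
x' = 5 + -0.1429·(sin -1.9222 − sin -1.0472) = 5.0104
y' = -3 − -0.1429·(cos -1.9222 − cos -1.0472) = -3.1206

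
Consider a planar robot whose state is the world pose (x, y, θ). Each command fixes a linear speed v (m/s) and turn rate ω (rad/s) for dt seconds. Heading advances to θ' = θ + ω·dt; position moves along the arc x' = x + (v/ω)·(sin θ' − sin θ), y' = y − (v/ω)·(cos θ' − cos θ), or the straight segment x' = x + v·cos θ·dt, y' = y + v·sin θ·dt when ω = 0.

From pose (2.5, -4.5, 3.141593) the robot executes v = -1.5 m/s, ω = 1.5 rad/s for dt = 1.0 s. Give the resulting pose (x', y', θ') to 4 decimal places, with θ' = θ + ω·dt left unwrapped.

θ' = 3.1416 + 1.5·1.0 = 4.6416
R = v/ω = -1.5/1.5 = -1.0000
x' = 2.5 + -1.0000·(sin 4.6416 − sin 3.1416) = 3.4975
y' = -4.5 − -1.0000·(cos 4.6416 − cos 3.1416) = -3.5707

(3.4975, -3.5707, 4.6416)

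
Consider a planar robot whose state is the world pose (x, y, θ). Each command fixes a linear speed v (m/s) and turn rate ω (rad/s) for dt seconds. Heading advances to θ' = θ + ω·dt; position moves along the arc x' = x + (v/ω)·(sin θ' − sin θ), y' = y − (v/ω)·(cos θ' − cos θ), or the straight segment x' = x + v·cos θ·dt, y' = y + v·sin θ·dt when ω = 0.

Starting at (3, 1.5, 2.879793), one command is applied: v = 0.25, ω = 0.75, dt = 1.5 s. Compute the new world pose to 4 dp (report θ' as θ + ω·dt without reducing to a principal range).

θ' = 2.8798 + 0.75·1.5 = 4.0048
R = v/ω = 0.25/0.75 = 0.3333
x' = 3 + 0.3333·(sin 4.0048 − sin 2.8798) = 2.6604
y' = 1.5 − 0.3333·(cos 4.0048 − cos 2.8798) = 1.3947

(2.6604, 1.3947, 4.0048)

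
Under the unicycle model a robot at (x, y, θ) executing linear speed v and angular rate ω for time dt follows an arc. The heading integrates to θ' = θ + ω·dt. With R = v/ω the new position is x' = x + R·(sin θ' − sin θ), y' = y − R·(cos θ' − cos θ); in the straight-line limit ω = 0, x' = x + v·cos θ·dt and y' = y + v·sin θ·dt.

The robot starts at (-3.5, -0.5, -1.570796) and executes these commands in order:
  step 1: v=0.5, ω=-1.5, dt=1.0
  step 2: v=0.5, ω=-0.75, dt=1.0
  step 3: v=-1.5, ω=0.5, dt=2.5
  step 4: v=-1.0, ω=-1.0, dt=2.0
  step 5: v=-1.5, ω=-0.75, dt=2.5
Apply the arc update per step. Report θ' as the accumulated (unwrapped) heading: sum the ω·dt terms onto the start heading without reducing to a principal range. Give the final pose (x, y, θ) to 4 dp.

step 1: θ'=-3.0708 (R=-0.3333) → pose (-3.8098, -0.8325, -3.0708)
step 2: θ'=-3.8208 (R=-0.6667) → pose (-4.2757, -0.6862, -3.8208)
step 3: θ'=-2.5708 (R=-3.0000) → pose (-0.7703, -0.8764, -2.5708)
step 4: θ'=-4.5708 (R=1.0000) → pose (0.7600, -1.5768, -4.5708)
step 5: θ'=-6.4458 (R=2.0000) → pose (-1.5437, -3.8326, -6.4458)

(-1.5437, -3.8326, -6.4458)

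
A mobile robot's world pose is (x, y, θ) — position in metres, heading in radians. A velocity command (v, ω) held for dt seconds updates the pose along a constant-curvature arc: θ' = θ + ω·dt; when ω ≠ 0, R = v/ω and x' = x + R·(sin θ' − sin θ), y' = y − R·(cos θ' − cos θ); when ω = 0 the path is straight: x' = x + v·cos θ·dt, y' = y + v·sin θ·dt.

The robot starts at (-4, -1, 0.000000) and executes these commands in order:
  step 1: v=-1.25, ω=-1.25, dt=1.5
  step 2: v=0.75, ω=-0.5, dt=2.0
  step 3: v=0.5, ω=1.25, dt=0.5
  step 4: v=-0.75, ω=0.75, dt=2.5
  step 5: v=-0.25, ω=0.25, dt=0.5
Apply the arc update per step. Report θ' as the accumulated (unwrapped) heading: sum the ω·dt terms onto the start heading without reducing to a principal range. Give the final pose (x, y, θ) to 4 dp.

step 1: θ'=-1.8750 (R=1.0000) → pose (-4.9541, 0.2995, -1.8750)
step 2: θ'=-2.8750 (R=-1.5000) → pose (-5.9900, -0.6982, -2.8750)
step 3: θ'=-2.2500 (R=0.4000) → pose (-6.1959, -0.8328, -2.2500)
step 4: θ'=-0.3750 (R=-1.0000) → pose (-6.6077, 0.7259, -0.3750)
step 5: θ'=-0.2500 (R=-1.0000) → pose (-6.7266, 0.7643, -0.2500)

(-6.7266, 0.7643, -0.2500)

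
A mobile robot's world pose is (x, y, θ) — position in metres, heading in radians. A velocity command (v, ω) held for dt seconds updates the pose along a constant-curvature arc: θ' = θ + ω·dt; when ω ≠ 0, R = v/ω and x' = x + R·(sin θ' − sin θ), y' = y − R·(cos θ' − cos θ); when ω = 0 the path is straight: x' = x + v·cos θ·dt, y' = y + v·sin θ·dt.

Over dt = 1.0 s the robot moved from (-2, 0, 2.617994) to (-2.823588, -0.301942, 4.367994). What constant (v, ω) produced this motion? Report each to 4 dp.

Δθ = 4.367994 − 2.617994 = 1.750000
ω = Δθ/dt = 1.750000/1.0 = 1.7500
R = Δx/(sin θ' − sin θ) = 0.5714
v = R·ω = 0.5714·1.7500 = 1.0000

v = 1.0000, ω = 1.7500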